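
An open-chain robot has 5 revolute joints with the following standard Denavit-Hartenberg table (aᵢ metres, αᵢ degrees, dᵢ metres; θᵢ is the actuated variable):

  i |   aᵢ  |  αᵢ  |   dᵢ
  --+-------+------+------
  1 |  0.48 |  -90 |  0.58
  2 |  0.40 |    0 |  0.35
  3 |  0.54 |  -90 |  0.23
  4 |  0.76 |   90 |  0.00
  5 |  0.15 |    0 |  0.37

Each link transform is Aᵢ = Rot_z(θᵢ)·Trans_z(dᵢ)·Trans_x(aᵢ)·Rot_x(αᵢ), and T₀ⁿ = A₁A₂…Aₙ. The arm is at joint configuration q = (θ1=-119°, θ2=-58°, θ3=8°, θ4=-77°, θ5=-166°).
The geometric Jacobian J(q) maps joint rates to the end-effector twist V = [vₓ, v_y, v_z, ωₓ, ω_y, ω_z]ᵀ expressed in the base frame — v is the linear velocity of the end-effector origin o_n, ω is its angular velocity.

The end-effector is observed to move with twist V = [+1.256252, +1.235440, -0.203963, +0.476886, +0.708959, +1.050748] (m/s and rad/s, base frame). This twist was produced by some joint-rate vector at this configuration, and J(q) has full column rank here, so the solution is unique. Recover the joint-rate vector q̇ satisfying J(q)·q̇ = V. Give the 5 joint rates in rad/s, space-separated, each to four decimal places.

o_n = [0.6827, -1.3713, 1.1859]
J₁: ẑ×o_n = [1.3713, 0.6827, -0.0000], ω = ẑ
J2: z=[0.8746, -0.4848, 0.0000] o=[-0.2327, -0.4198, 0.5800] → [-0.2938, -0.5300, -0.3884, 0.8746, -0.4848, 0.0000]
J3: z=[0.8746, -0.4848, 0.0000] o=[-0.0294, -0.7749, 0.9192] → [-0.1293, -0.2333, -0.1764, 0.8746, -0.4848, 0.0000]
J4: z=[-0.3714, -0.6700, -0.6428] o=[0.0035, -1.1900, 1.3329] → [-0.0181, -0.4912, 0.5224, -0.3714, -0.6700, -0.6428]
J5: z=[0.5004, 0.4387, -0.7464] o=[0.5979, -1.6451, 1.4638] → [0.0824, 0.0758, 0.0998, 0.5004, 0.4387, -0.7464]
q̇ = J⁺·V = [0.7740, -0.9180, 0.9140, -0.8300, 0.3440]

0.7740 -0.9180 0.9140 -0.8300 0.3440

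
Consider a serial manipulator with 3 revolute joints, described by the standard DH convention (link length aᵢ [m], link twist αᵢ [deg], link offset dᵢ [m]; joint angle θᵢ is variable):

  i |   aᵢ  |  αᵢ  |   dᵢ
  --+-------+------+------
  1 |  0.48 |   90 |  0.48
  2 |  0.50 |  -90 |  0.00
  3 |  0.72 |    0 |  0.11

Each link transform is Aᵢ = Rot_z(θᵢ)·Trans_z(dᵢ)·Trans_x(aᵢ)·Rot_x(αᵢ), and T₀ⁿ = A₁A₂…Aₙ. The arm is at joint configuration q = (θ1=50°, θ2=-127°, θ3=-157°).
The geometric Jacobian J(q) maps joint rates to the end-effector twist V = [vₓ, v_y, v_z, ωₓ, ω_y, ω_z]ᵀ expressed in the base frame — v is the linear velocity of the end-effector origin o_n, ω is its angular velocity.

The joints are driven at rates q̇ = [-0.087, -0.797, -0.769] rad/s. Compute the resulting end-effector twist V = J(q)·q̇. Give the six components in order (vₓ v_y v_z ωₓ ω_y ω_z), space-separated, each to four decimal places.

-0.2454 0.4103 0.0247 -1.0053 0.0418 0.3758

o_n = [0.6435, 0.3292, 0.5438]
J₁: ẑ×o_n = [-0.3292, 0.6435, 0.0000], ω = ẑ
J2: z=[0.7660, -0.6428, 0.0000] o=[0.3085, 0.3677, 0.4800] → [-0.0410, -0.0489, 0.1858, 0.7660, -0.6428, 0.0000]
J3: z=[0.5134, 0.6118, -0.6018] o=[0.1151, 0.1372, 0.0807] → [0.3989, -0.5557, -0.2247, 0.5134, 0.6118, -0.6018]
V = J·q̇ = [-0.2454, 0.4103, 0.0247, -1.0053, 0.0418, 0.3758]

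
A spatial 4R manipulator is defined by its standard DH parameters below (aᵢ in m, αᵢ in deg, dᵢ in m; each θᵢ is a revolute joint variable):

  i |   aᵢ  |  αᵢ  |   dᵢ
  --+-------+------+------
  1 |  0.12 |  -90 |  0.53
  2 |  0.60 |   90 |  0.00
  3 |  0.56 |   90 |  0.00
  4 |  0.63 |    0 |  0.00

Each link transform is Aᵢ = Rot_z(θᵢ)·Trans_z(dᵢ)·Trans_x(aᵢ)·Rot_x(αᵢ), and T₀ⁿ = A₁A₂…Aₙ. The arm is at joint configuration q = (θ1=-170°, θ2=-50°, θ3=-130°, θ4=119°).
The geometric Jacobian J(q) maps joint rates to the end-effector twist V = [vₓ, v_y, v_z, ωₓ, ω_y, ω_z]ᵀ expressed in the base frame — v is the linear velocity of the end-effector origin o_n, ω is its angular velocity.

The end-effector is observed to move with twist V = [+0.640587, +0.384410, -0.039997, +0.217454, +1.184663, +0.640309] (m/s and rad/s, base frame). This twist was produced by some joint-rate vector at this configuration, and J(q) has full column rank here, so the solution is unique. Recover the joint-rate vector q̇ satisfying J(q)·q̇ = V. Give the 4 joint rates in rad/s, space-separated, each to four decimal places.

o_n = [-0.0126, 0.1958, 1.2185]
J₁: ẑ×o_n = [-0.1958, -0.0126, 0.0000], ω = ẑ
J2: z=[0.1736, -0.9848, 0.0000] o=[-0.1182, -0.0208, 0.5300] → [-0.6780, -0.1195, 0.1416, 0.1736, -0.9848, 0.0000]
J3: z=[0.7544, 0.1330, 0.6428] o=[-0.4980, -0.0878, 0.9896] → [-0.1519, 0.1394, 0.1494, 0.7544, 0.1330, 0.6428]
J4: z=[0.5965, -0.5475, -0.5868] o=[-0.3446, 0.3748, 0.7139] → [-0.3813, -0.4958, 0.0750, 0.5965, -0.5475, -0.5868]
q̇ = J⁺·V = [-0.0510, -0.9110, 0.7660, -0.3390]

-0.0510 -0.9110 0.7660 -0.3390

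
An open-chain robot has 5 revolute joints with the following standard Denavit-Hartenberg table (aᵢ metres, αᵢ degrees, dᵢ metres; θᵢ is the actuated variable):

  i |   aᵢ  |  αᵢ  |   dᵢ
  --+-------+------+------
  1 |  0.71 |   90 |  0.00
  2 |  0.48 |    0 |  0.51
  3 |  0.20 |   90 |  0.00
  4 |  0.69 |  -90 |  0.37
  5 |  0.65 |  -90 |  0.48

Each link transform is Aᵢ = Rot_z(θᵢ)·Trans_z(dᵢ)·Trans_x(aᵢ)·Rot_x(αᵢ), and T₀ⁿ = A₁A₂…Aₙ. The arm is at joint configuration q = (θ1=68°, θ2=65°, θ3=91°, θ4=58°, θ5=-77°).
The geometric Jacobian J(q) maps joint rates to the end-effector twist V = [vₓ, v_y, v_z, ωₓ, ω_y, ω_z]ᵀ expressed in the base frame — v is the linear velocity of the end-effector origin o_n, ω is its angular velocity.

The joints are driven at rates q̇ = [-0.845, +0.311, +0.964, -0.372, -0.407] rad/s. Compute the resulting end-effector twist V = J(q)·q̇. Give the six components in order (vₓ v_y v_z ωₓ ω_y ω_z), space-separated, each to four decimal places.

o_n = [1.7803, 0.4728, 1.4476]
J₁: ẑ×o_n = [-0.4728, 1.7803, 0.0000], ω = ẑ
J2: z=[0.9272, -0.3746, 0.0000] o=[0.2660, 0.6583, 0.0000] → [-0.5423, -1.3422, 0.3953, 0.9272, -0.3746, 0.0000]
J3: z=[0.9272, -0.3746, 0.0000] o=[0.8148, 0.6553, 0.4350] → [-0.3793, -0.9389, 0.1924, 0.9272, -0.3746, 0.0000]
J4: z=[0.1524, 0.3771, 0.9135] o=[0.7464, 0.4859, 0.5164] → [0.3632, 0.8026, -0.3919, 0.1524, 0.3771, 0.9135]
J5: z=[0.7816, 0.5198, -0.3449] o=[1.2202, 0.0966, 1.0031] → [0.3609, -0.5406, 0.0029, 0.7816, 0.5198, -0.3449]
V = J·q̇ = [-0.4168, -2.9054, 0.4530, 0.8074, -0.8295, -1.0445]

-0.4168 -2.9054 0.4530 0.8074 -0.8295 -1.0445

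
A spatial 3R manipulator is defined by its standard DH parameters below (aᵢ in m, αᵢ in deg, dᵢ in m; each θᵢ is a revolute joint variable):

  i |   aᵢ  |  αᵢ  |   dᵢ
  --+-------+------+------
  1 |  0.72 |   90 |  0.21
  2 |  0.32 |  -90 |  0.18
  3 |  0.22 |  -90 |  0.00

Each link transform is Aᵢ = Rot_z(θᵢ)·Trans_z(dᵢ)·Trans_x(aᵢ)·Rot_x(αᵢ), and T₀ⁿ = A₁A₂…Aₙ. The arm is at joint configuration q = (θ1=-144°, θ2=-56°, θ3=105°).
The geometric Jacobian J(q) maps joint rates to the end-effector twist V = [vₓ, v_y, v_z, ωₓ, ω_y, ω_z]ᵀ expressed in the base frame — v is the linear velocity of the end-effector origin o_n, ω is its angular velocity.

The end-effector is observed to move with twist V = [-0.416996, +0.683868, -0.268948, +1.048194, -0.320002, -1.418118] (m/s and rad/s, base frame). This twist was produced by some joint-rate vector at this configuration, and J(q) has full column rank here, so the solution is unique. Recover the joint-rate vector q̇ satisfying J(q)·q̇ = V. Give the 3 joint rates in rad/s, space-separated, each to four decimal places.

o_n = [-0.6824, -0.5360, -0.0081]
J₁: ẑ×o_n = [0.5360, -0.6824, 0.0000], ω = ẑ
J2: z=[-0.5878, 0.8090, 0.0000] o=[-0.5825, -0.4232, 0.2100] → [-0.1764, -0.1282, 0.1471, -0.5878, 0.8090, 0.0000]
J3: z=[-0.6707, -0.4873, 0.5592] o=[-0.8331, -0.3828, -0.0553] → [0.0627, 0.1159, 0.1762, -0.6707, -0.4873, 0.5592]
q̇ = J⁺·V = [-0.9730, -0.8750, -0.7960]

-0.9730 -0.8750 -0.7960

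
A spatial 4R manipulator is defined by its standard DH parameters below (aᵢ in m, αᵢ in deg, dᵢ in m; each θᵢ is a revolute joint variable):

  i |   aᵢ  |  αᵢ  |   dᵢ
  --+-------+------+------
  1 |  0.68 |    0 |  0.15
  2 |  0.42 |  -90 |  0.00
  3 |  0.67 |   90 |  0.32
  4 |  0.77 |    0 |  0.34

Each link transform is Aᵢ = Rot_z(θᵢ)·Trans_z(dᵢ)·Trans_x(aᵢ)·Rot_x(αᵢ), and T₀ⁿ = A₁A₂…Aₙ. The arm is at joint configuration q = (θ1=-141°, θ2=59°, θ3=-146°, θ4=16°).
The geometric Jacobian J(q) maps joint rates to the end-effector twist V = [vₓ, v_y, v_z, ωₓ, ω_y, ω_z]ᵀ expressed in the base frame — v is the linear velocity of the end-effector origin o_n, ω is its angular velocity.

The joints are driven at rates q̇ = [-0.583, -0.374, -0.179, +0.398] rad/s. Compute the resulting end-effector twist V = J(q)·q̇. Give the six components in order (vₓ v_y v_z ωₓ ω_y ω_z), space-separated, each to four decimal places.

o_n = [-0.1321, 0.5762, 0.6567]
J₁: ẑ×o_n = [-0.5762, -0.1321, 0.0000], ω = ẑ
J2: z=[0.0000, 0.0000, 1.0000] o=[-0.5285, -0.4279, 0.1500] → [-1.0041, 0.3963, 0.0000, 0.0000, 0.0000, 1.0000]
J3: z=[0.9903, 0.1392, 0.0000] o=[-0.4700, -0.8439, 0.1500] → [0.0705, -0.5018, 1.3592, 0.9903, 0.1392, 0.0000]
J4: z=[-0.0778, 0.5538, -0.8290] o=[-0.2304, -0.2493, 0.5247] → [0.7575, -0.0712, -0.1187, -0.0778, 0.5538, -0.8290]
V = J·q̇ = [1.0003, -0.0097, -0.2905, -0.2082, 0.1955, -1.2870]

1.0003 -0.0097 -0.2905 -0.2082 0.1955 -1.2870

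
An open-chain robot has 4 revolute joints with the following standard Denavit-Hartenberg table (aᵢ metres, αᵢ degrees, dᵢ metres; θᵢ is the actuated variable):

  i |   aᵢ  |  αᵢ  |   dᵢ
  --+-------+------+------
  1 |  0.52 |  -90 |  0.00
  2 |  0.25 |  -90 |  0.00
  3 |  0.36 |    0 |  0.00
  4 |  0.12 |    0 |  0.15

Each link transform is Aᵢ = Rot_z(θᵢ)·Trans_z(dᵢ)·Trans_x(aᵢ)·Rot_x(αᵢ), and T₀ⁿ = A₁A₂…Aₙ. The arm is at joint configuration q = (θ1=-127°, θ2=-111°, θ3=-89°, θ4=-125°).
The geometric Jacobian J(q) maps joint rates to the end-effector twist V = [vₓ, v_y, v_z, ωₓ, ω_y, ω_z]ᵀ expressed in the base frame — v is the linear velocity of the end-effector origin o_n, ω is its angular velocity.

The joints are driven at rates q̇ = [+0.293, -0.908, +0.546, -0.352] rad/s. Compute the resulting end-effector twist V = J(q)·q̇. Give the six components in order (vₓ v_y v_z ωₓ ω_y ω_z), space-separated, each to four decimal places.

o_n = [-0.1295, -0.6585, 0.2001]
J₁: ẑ×o_n = [0.6585, -0.1295, 0.0000], ω = ẑ
J2: z=[0.7986, -0.6018, 0.0000] o=[-0.3129, -0.4153, 0.0000] → [-0.1204, -0.1598, -0.0838, 0.7986, -0.6018, 0.0000]
J3: z=[-0.5618, -0.7456, 0.3584] o=[-0.2590, -0.3437, 0.2334] → [0.1376, 0.0277, 0.2734, -0.5618, -0.7456, 0.3584]
J4: z=[-0.5618, -0.7456, 0.3584] o=[0.0298, -0.5586, 0.2393] → [0.0650, -0.0791, -0.0626, -0.5618, -0.7456, 0.3584]
V = J·q̇ = [0.3546, 0.1502, 0.2475, -0.8342, 0.4018, 0.3625]

0.3546 0.1502 0.2475 -0.8342 0.4018 0.3625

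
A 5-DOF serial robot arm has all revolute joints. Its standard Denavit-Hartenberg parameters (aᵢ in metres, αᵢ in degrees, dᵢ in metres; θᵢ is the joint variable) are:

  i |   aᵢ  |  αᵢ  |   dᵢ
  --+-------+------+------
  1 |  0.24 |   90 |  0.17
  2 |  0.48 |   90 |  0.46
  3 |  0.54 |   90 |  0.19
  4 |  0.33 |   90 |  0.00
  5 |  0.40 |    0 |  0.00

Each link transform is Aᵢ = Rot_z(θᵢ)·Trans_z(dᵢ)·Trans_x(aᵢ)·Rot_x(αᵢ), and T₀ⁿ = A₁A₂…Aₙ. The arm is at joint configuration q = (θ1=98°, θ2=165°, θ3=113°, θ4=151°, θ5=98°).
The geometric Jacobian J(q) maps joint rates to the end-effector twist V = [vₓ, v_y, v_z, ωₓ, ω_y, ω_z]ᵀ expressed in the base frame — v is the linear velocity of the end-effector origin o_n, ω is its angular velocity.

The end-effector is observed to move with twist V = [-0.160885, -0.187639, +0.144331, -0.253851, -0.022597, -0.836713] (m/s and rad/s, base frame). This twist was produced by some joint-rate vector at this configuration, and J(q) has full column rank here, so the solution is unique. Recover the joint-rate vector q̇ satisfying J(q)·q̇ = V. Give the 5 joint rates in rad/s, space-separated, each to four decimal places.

o_n = [0.9351, -0.2513, 0.6703]
J₁: ẑ×o_n = [0.2513, 0.9351, -0.0000], ω = ẑ
J2: z=[0.9903, 0.1392, 0.0000] o=[-0.0334, 0.2377, 0.1700] → [0.0696, -0.4954, -0.6190, 0.9903, 0.1392, 0.0000]
J3: z=[-0.0360, 0.2563, 0.9659] o=[0.4866, -0.1574, 0.2942] → [0.1870, 0.4467, -0.1115, -0.0360, 0.2563, 0.9659]
J4: z=[0.5107, -0.8261, 0.2382] o=[0.9437, 0.1622, 0.4231] → [-0.1056, -0.1282, -0.2183, 0.5107, -0.8261, 0.2382]
J5: z=[0.3850, 0.4675, 0.7958] o=[0.6900, 0.0584, 0.6069] → [0.2761, 0.1706, -0.2338, 0.3850, 0.4675, 0.7958]
q̇ = J⁺·V = [0.1510, 0.2680, -0.2720, -0.4510, -0.7760]

0.1510 0.2680 -0.2720 -0.4510 -0.7760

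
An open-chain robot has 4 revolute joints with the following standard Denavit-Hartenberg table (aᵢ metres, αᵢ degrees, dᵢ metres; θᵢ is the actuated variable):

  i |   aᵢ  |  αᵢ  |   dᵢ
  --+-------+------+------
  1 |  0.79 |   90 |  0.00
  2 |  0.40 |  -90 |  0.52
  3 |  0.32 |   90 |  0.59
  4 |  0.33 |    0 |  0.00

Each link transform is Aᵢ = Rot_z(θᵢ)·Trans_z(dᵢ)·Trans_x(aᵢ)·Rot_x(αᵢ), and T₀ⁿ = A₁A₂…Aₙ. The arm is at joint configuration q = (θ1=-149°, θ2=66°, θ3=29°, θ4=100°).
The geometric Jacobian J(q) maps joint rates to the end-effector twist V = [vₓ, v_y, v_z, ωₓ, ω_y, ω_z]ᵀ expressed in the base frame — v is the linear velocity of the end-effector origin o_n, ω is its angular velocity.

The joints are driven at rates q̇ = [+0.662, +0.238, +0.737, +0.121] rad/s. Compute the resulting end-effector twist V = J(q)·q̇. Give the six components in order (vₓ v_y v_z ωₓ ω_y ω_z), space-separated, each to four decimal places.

o_n = [-0.3825, 0.2283, 0.9475]
J₁: ẑ×o_n = [-0.2283, -0.3825, 0.0000], ω = ẑ
J2: z=[-0.5150, 0.8572, 0.0000] o=[-0.6772, -0.4069, 0.0000] → [0.8121, 0.4880, -0.5797, -0.5150, 0.8572, 0.0000]
J3: z=[0.7831, 0.4705, 0.4067] o=[-1.0844, -0.0449, 0.3654] → [0.1627, -0.1703, -0.1163, 0.7831, 0.4705, 0.4067]
J4: z=[-0.6195, 0.6481, 0.4429] o=[-0.6401, 0.0410, 0.8611] → [-0.0269, 0.1676, -0.2830, -0.6195, 0.6481, 0.4429]
V = J·q̇ = [0.1589, -0.2422, -0.2580, 0.3796, 0.6292, 1.0154]

0.1589 -0.2422 -0.2580 0.3796 0.6292 1.0154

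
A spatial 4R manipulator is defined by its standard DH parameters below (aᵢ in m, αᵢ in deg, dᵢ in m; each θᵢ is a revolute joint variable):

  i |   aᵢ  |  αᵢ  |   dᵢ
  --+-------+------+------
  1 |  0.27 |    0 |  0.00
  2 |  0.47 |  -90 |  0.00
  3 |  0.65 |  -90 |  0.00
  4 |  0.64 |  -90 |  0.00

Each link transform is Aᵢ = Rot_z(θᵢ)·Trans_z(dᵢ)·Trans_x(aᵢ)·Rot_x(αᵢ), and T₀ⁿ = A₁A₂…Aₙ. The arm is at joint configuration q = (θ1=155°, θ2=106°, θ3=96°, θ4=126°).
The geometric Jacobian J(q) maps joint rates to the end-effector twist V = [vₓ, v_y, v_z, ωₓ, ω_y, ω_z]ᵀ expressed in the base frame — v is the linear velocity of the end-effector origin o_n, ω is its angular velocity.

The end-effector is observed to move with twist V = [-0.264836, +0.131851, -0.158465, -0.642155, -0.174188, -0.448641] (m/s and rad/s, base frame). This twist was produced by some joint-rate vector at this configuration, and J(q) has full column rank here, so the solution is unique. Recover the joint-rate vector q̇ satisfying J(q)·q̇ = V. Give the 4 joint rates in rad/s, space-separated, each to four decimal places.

o_n = [-0.8251, -0.2408, -0.2723]
J₁: ẑ×o_n = [0.2408, -0.8251, 0.0000], ω = ẑ
J2: z=[0.0000, 0.0000, 1.0000] o=[-0.2447, 0.1141, 0.0000] → [0.3549, -0.5804, 0.0000, 0.0000, 0.0000, 1.0000]
J3: z=[0.9877, -0.1564, 0.0000] o=[-0.3182, -0.3501, 0.0000] → [0.0426, 0.2690, 0.0286, 0.9877, -0.1564, 0.0000]
J4: z=[0.1556, 0.9823, 0.1045] o=[-0.3076, -0.2830, -0.6464] → [0.3631, -0.1123, 0.5149, 0.1556, 0.9823, 0.1045]
q̇ = J⁺·V = [-0.0840, -0.3360, -0.6070, -0.2740]

-0.0840 -0.3360 -0.6070 -0.2740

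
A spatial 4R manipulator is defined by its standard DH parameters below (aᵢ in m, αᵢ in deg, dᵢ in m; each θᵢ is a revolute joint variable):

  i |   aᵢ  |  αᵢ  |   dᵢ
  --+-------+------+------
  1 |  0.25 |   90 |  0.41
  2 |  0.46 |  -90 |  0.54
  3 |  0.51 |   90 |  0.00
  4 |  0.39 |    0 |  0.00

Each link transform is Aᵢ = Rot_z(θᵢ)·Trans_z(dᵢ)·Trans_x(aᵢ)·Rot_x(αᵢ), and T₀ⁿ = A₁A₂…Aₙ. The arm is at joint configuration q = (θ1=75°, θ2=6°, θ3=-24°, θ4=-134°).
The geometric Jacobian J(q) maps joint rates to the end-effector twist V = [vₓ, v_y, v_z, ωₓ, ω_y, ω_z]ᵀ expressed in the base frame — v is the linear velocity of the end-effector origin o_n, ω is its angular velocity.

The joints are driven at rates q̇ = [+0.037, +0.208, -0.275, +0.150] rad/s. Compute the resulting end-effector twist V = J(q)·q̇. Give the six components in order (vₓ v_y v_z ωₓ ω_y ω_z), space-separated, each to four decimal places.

0.0619 0.0691 0.1072 0.3250 -0.1201 -0.2429

o_n = [0.8624, 0.7566, 0.2019]
J₁: ẑ×o_n = [-0.7566, 0.8624, 0.0000], ω = ẑ
J2: z=[0.9659, -0.2588, 0.0000] o=[0.0647, 0.2415, 0.4100] → [0.0539, 0.2010, 0.7040, 0.9659, -0.2588, 0.0000]
J3: z=[-0.0271, -0.1010, 0.9945] o=[0.7047, 0.5436, 0.4581] → [-0.1859, 0.1499, 0.0102, -0.0271, -0.1010, 0.9945]
J4: z=[0.7777, -0.6272, -0.0425] o=[1.0250, 0.9375, 0.5068] → [0.1835, 0.2440, -0.2426, 0.7777, -0.6272, -0.0425]
V = J·q̇ = [0.0619, 0.0691, 0.1072, 0.3250, -0.1201, -0.2429]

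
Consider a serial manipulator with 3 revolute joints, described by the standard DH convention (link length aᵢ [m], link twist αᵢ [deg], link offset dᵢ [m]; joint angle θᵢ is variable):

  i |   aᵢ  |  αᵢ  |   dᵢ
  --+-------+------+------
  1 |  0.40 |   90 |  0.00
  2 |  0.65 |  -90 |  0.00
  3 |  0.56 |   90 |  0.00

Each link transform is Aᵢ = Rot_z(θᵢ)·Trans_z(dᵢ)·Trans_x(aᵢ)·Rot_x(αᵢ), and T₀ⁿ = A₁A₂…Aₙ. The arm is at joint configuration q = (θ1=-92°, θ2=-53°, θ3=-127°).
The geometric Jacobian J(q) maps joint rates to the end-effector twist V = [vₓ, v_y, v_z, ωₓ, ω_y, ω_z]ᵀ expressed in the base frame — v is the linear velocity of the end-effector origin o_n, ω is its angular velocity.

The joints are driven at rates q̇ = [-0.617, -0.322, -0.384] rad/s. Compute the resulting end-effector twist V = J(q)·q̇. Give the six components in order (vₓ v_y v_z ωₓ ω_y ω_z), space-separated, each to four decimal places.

o_n = [-0.4675, -0.5724, -0.2500]
J₁: ẑ×o_n = [0.5724, -0.4675, 0.0000], ω = ẑ
J2: z=[-0.9994, 0.0349, 0.0000] o=[-0.0140, -0.3998, 0.0000] → [-0.0087, -0.2498, 0.1884, -0.9994, 0.0349, 0.0000]
J3: z=[-0.0279, -0.7981, 0.6018] o=[-0.0276, -0.7907, -0.5191] → [-0.3462, -0.2572, -0.3572, -0.0279, -0.7981, 0.6018]
V = J·q̇ = [-0.2174, 0.4677, 0.0765, 0.3325, 0.2953, -0.8481]

-0.2174 0.4677 0.0765 0.3325 0.2953 -0.8481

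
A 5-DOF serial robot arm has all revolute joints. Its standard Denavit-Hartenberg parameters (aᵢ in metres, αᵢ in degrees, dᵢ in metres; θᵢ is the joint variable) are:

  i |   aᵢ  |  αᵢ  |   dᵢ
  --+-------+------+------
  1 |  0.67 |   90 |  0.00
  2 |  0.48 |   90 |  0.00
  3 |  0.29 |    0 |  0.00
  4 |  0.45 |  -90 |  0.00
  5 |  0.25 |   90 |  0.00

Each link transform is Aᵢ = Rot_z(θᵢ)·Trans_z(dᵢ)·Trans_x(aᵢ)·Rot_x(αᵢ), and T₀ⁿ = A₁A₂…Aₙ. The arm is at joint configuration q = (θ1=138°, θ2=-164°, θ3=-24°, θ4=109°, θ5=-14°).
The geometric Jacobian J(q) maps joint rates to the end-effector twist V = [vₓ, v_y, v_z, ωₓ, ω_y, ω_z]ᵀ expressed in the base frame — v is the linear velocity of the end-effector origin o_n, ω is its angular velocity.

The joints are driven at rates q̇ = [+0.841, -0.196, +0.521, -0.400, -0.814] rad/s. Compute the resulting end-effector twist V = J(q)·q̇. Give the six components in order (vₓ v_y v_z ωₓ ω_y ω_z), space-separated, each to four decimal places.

o_n = [0.4725, 0.3443, -0.1638]
J₁: ẑ×o_n = [-0.3443, 0.4725, 0.0000], ω = ẑ
J2: z=[0.6691, 0.7431, 0.0000] o=[-0.4979, 0.4483, 0.0000] → [-0.1217, 0.1096, -0.7908, 0.6691, 0.7431, 0.0000]
J3: z=[0.2048, -0.1844, 0.9613] o=[-0.1550, 0.1396, -0.1323] → [-0.1909, 0.6096, 0.1577, 0.2048, -0.1844, 0.9613]
J4: z=[0.2048, -0.1844, 0.9613] o=[-0.0447, -0.1185, -0.2053] → [-0.4525, 0.4886, 0.1902, 0.2048, -0.1844, 0.9613]
J5: z=[-0.6533, 0.7055, 0.2746] o=[0.2833, 0.1894, -0.2161] → [-0.0056, 0.0861, -0.2346, -0.6533, 0.7055, 0.2746]
V = J·q̇ = [-0.1796, 0.4279, 0.3521, 0.4254, -0.7423, 0.7338]

-0.1796 0.4279 0.3521 0.4254 -0.7423 0.7338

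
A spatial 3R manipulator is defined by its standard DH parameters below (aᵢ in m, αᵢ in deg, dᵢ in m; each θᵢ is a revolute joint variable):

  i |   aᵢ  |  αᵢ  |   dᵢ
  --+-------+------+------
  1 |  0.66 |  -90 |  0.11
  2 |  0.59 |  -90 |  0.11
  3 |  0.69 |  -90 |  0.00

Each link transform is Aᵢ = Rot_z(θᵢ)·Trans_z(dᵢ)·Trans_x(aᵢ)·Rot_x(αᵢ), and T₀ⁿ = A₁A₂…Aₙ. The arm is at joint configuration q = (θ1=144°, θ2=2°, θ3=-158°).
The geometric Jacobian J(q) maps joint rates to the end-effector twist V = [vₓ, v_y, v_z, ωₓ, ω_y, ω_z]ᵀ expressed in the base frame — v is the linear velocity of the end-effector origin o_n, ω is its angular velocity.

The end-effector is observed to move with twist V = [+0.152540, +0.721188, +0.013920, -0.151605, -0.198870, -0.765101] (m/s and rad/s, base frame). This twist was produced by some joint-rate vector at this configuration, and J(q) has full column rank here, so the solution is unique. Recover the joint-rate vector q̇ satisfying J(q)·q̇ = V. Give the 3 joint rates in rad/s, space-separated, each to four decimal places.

-0.9300 0.2500 -0.1650

o_n = [-0.7103, 0.0606, 0.1117]
J₁: ẑ×o_n = [-0.0606, -0.7103, 0.0000], ω = ẑ
J2: z=[-0.5878, -0.8090, 0.0000] o=[-0.5340, 0.3879, 0.1100] → [-0.0014, 0.0010, 0.0497, -0.5878, -0.8090, 0.0000]
J3: z=[0.0282, -0.0205, -0.9994] o=[-1.0756, 0.6455, 0.0894] → [-0.5850, -0.3657, -0.0090, 0.0282, -0.0205, -0.9994]
q̇ = J⁺·V = [-0.9300, 0.2500, -0.1650]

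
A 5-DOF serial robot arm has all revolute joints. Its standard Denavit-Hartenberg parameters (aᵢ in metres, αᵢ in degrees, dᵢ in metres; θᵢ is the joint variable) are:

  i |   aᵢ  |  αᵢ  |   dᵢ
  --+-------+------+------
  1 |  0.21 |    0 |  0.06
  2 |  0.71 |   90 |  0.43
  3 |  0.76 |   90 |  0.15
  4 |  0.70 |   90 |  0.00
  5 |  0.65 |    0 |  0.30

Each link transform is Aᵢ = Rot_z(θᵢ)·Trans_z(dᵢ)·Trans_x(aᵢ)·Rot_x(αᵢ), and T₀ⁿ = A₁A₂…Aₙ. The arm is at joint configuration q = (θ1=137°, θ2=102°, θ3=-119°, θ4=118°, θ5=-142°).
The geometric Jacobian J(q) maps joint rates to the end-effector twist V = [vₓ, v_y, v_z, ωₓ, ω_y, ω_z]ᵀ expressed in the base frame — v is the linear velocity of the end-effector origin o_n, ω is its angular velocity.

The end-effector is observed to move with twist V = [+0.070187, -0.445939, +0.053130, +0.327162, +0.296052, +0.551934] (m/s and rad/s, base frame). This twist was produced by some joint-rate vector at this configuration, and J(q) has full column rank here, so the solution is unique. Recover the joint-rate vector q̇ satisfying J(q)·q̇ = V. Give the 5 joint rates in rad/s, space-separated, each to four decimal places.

0.0750 0.7870 -0.3810 0.2190 0.5390

o_n = [-0.8571, -0.1409, -0.5233]
J₁: ẑ×o_n = [0.1409, -0.8571, 0.0000], ω = ẑ
J2: z=[0.0000, 0.0000, 1.0000] o=[-0.1536, 0.1432, 0.0600] → [0.2841, -0.7035, 0.0000, 0.0000, 0.0000, 1.0000]
J3: z=[-0.8572, 0.5150, 0.0000] o=[-0.5193, -0.4654, 0.4900] → [-0.5219, -0.8686, -0.1041, -0.8572, 0.5150, 0.0000]
J4: z=[0.4505, 0.7497, 0.4848] o=[-0.4581, -0.0723, -0.1747] → [-0.2280, -0.0364, 0.2682, 0.4505, 0.7497, 0.4848]
J5: z=[-0.1819, 0.6087, -0.7722] o=[-1.0699, 0.1095, 0.1127] → [-0.5805, -0.2801, -0.0840, -0.1819, 0.6087, -0.7722]
q̇ = J⁺·V = [0.0750, 0.7870, -0.3810, 0.2190, 0.5390]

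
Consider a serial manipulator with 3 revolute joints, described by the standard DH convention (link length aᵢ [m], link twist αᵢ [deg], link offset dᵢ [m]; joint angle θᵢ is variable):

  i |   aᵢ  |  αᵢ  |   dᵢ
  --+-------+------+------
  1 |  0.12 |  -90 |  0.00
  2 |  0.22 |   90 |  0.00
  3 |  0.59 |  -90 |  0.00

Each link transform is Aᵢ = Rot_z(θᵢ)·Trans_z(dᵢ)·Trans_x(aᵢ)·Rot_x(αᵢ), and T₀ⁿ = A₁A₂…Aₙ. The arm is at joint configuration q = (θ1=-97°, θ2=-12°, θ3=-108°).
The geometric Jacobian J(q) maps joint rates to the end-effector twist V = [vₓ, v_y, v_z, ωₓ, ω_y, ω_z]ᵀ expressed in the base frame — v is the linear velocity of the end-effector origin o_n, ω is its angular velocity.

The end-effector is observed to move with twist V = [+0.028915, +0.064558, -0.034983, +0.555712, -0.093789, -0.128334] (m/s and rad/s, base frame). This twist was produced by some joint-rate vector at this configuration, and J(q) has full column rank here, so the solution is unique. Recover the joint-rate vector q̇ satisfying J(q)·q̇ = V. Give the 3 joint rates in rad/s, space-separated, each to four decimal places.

-0.0090 0.5630 -0.1220

o_n = [-0.5761, -0.0873, 0.0078]
J₁: ẑ×o_n = [0.0873, -0.5761, 0.0000], ω = ẑ
J2: z=[0.9925, -0.1219, 0.0000] o=[-0.0146, -0.1191, 0.0000] → [-0.0010, -0.0078, -0.0369, 0.9925, -0.1219, 0.0000]
J3: z=[0.0253, 0.2064, 0.9781] o=[-0.0408, -0.3327, 0.0457] → [-0.2479, -0.5226, 0.1167, 0.0253, 0.2064, 0.9781]
q̇ = J⁺·V = [-0.0090, 0.5630, -0.1220]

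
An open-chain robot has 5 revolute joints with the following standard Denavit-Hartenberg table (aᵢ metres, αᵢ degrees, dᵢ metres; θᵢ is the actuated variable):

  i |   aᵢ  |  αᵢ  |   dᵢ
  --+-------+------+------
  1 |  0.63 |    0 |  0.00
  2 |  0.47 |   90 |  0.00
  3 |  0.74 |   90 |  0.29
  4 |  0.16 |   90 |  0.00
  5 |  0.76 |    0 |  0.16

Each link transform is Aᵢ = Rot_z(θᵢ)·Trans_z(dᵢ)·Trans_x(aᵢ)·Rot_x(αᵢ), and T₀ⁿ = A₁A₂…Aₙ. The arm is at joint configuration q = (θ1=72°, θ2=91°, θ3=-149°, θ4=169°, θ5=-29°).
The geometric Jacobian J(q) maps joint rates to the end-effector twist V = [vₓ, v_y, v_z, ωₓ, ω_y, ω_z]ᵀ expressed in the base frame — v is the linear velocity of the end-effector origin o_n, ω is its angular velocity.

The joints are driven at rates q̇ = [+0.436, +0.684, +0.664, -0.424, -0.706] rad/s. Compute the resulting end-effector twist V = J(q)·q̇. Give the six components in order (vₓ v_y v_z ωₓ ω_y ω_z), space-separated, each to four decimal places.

-1.1539 -0.1606 -0.4542 -0.3277 0.0698 0.8259

o_n = [-0.2915, 1.3799, -0.2957]
J₁: ẑ×o_n = [-1.3799, -0.2915, 0.0000], ω = ẑ
J2: z=[0.0000, 0.0000, 1.0000] o=[0.1947, 0.5992, 0.0000] → [-0.7807, -0.4862, 0.0000, 0.0000, 0.0000, 1.0000]
J3: z=[0.2924, 0.9563, 0.0000] o=[-0.2548, 0.7366, 0.0000] → [-0.2828, 0.0865, 0.2232, 0.2924, 0.9563, 0.0000]
J4: z=[0.4925, -0.1506, 0.8572] o=[0.4366, 0.8285, -0.3811] → [-0.4855, -0.6662, 0.1619, 0.4925, -0.1506, 0.8572]
J5: z=[0.4434, 0.8909, -0.0983] o=[0.3168, 0.8970, -0.3002] → [0.0515, 0.0578, 0.7561, 0.4434, 0.8909, -0.0983]
V = J·q̇ = [-1.1539, -0.1606, -0.4542, -0.3277, 0.0698, 0.8259]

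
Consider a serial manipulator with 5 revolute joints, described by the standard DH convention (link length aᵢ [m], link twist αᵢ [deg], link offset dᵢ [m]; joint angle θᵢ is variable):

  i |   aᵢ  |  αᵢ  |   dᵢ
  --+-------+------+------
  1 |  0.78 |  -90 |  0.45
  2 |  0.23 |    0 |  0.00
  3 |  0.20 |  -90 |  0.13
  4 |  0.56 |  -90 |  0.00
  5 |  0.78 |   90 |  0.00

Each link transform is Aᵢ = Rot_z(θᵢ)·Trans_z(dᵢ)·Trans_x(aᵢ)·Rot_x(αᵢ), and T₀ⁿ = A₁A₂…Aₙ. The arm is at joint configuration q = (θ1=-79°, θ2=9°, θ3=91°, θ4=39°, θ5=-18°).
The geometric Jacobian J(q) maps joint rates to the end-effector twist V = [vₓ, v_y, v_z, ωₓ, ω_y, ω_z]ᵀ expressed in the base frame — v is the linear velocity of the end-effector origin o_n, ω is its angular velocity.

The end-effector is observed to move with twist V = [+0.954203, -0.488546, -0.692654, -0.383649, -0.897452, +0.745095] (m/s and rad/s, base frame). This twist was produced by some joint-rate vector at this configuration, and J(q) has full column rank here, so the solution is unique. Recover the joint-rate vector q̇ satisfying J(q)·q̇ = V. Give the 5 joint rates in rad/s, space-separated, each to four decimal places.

0.3910 -0.5190 0.5750 -0.7340 0.7770

o_n = [-0.5699, -0.6806, -0.7374]
J₁: ẑ×o_n = [0.6806, -0.5699, 0.0000], ω = ẑ
J2: z=[0.9816, 0.1908, 0.0000] o=[0.1488, -0.7657, 0.4500] → [-0.2266, 1.1656, 0.2206, 0.9816, 0.1908, 0.0000]
J3: z=[0.9816, 0.1908, 0.0000] o=[0.1922, -0.9887, 0.4140] → [-0.2197, 1.1303, 0.4478, 0.9816, 0.1908, 0.0000]
J4: z=[-0.1879, 0.9667, 0.1736] o=[0.3132, -0.9298, 0.2171] → [-0.9660, -0.3327, 0.8068, -0.1879, 0.9667, 0.1736]
J5: z=[-0.7420, -0.2556, 0.6198] o=[-0.0472, -0.9228, -0.2115] → [-0.0157, -0.7141, -0.3133, -0.7420, -0.2556, 0.6198]
q̇ = J⁺·V = [0.3910, -0.5190, 0.5750, -0.7340, 0.7770]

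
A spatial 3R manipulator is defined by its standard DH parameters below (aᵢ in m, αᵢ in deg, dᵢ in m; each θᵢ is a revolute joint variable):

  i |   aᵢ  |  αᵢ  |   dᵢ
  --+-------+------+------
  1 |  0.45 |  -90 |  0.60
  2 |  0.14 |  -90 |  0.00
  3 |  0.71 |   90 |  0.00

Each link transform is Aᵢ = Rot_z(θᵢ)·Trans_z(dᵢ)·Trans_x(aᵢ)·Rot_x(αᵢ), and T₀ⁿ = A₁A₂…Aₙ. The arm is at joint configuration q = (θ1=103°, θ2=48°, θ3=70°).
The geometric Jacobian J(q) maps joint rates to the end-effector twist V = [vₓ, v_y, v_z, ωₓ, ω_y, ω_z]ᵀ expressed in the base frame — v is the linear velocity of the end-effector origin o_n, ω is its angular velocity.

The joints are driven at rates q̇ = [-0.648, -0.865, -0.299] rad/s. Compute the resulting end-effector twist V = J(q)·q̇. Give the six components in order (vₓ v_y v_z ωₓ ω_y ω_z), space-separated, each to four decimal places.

o_n = [0.4912, 0.8382, 0.3155]
J₁: ẑ×o_n = [-0.8382, 0.4912, 0.0000], ω = ẑ
J2: z=[-0.9744, -0.2250, 0.0000] o=[-0.1012, 0.4385, 0.6000] → [0.0640, -0.2772, -0.2562, -0.9744, -0.2250, 0.0000]
J3: z=[0.1672, -0.7241, -0.6691] o=[-0.1223, 0.5297, 0.4960] → [0.3370, -0.3804, 0.4958, 0.1672, -0.7241, -0.6691]
V = J·q̇ = [0.3870, 0.0352, 0.0733, 0.7928, 0.4111, -0.4479]

0.3870 0.0352 0.0733 0.7928 0.4111 -0.4479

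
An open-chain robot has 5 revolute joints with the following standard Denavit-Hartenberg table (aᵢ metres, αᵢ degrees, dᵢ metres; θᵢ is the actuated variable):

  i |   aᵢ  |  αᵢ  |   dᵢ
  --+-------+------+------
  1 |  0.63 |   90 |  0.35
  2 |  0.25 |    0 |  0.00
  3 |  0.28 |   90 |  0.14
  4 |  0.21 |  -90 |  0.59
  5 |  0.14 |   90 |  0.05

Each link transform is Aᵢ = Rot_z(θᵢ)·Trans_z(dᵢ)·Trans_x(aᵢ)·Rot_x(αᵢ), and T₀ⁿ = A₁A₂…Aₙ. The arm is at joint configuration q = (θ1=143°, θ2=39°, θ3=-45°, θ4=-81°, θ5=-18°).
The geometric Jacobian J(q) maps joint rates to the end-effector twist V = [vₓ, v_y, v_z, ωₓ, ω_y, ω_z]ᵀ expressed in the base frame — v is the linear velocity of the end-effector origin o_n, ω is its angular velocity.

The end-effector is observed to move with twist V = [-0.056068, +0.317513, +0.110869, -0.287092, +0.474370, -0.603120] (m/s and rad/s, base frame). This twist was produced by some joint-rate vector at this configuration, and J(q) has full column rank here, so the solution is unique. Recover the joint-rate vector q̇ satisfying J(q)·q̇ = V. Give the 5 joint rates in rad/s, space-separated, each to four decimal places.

o_n = [-1.0247, 0.5329, -0.1625]
J₁: ẑ×o_n = [-0.5329, -1.0247, 0.0000], ω = ẑ
J2: z=[0.6018, 0.7986, 0.0000] o=[-0.5031, 0.3791, 0.3500] → [-0.4093, 0.3084, 0.5091, 0.6018, 0.7986, 0.0000]
J3: z=[0.6018, 0.7986, 0.0000] o=[-0.6583, 0.4961, 0.5073] → [-0.5350, 0.4031, 0.3148, 0.6018, 0.7986, 0.0000]
J4: z=[0.0835, -0.0629, -0.9945] o=[-0.7964, 0.7755, 0.4781] → [-0.2010, 0.2805, -0.0346, 0.0835, -0.0629, -0.9945]
J5: z=[-0.6903, 0.7161, -0.1032] o=[-0.8981, 0.5924, -0.1121] → [-0.0422, -0.0217, 0.1317, -0.6903, 0.7161, -0.1032]
q̇ = J⁺·V = [-0.1810, 0.0630, 0.0550, 0.3660, 0.5630]

-0.1810 0.0630 0.0550 0.3660 0.5630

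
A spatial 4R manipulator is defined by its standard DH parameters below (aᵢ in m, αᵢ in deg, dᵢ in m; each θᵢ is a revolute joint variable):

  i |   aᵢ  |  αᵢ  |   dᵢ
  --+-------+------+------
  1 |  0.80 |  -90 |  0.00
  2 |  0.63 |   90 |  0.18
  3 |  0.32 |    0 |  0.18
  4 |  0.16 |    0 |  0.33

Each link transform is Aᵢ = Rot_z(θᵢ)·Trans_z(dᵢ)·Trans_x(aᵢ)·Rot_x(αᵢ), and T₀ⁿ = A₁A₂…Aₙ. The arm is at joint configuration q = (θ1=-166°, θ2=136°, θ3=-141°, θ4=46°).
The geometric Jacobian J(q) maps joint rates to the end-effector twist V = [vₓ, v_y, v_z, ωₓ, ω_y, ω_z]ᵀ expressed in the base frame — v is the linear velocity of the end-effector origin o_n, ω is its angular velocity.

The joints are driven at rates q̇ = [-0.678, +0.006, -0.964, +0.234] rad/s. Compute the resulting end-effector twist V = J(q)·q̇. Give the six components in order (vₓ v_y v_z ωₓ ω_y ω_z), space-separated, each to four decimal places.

o_n = [-0.9073, -0.0399, -0.6221]
J₁: ẑ×o_n = [0.0399, -0.9073, 0.0000], ω = ẑ
J2: z=[0.2419, -0.9703, 0.0000] o=[-0.7762, -0.1935, 0.0000] → [0.6036, 0.1505, -0.0900, 0.2419, -0.9703, 0.0000]
J3: z=[-0.6740, -0.1681, -0.7193] o=[-0.2930, -0.2586, -0.4376] → [0.1883, 0.3176, -0.2506, -0.6740, -0.1681, -0.7193]
J4: z=[-0.6740, -0.1681, -0.7193] o=[-0.6366, -0.1367, -0.3944] → [0.1079, 0.0413, -0.1107, -0.6740, -0.1681, -0.7193]
V = J·q̇ = [-0.1797, 0.3195, 0.2151, 0.4935, 0.1169, -0.1529]

-0.1797 0.3195 0.2151 0.4935 0.1169 -0.1529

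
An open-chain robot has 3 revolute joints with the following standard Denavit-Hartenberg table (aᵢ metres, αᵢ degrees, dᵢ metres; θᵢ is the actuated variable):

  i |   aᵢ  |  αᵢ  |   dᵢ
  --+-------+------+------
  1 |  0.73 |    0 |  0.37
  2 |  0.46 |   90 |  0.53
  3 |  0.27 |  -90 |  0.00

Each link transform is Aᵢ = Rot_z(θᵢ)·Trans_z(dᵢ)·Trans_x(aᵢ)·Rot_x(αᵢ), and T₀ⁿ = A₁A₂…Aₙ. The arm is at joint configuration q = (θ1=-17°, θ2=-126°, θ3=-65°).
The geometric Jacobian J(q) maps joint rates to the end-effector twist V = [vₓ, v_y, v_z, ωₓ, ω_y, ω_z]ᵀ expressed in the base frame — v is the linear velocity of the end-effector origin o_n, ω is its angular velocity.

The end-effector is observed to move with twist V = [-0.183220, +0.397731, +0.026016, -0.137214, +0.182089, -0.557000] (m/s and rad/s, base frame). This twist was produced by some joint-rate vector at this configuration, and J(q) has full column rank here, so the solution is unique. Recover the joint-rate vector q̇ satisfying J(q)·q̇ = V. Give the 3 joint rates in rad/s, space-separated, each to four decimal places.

o_n = [0.2396, -0.5589, 0.6553]
J₁: ẑ×o_n = [0.5589, 0.2396, -0.0000], ω = ẑ
J2: z=[0.0000, 0.0000, 1.0000] o=[0.6981, -0.2134, 0.3700] → [0.3455, -0.4585, 0.0000, 0.0000, 0.0000, 1.0000]
J3: z=[-0.6018, 0.7986, 0.0000] o=[0.3307, -0.4903, 0.9000] → [-0.1954, -0.1473, 0.1141, -0.6018, 0.7986, 0.0000]
q̇ = J⁺·V = [0.2520, -0.8090, 0.2280]

0.2520 -0.8090 0.2280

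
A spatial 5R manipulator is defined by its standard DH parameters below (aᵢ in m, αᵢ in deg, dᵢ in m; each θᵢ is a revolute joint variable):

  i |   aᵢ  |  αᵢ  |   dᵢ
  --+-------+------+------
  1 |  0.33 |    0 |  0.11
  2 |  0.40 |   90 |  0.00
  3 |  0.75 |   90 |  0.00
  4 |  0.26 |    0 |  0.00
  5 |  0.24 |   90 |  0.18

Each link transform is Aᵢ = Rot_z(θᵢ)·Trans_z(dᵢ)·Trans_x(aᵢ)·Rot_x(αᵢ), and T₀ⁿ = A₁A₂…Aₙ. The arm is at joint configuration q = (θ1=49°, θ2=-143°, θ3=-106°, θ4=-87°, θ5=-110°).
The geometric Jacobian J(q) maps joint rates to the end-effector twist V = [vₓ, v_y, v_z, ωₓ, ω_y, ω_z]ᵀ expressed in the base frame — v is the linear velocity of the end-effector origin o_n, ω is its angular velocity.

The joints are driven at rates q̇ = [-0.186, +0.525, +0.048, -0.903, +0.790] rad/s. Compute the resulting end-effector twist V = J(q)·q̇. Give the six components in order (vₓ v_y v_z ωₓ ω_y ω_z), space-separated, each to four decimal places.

o_n = [0.3999, 0.1563, -0.3538]
J₁: ẑ×o_n = [-0.1563, 0.3999, 0.0000], ω = ẑ
J2: z=[0.0000, 0.0000, 1.0000] o=[0.2165, 0.2491, 0.1100] → [0.0928, 0.1834, -0.0000, 0.0000, 0.0000, 1.0000]
J3: z=[-0.9976, 0.0698, 0.0000] o=[0.1886, -0.1500, 0.1100] → [-0.0324, -0.4627, -0.3202, -0.9976, 0.0698, 0.0000]
J4: z=[0.0671, 0.9589, 0.2756] o=[0.2030, 0.0563, -0.6109] → [0.2190, 0.0370, -0.1821, 0.0671, 0.9589, 0.2756]
J5: z=[0.0671, 0.9589, 0.2756] o=[0.4623, 0.0419, -0.6240] → [0.2276, -0.0353, 0.0675, 0.0671, 0.9589, 0.2756]
V = J·q̇ = [0.0583, -0.0616, 0.2024, -0.0555, -0.1050, 0.3079]

0.0583 -0.0616 0.2024 -0.0555 -0.1050 0.3079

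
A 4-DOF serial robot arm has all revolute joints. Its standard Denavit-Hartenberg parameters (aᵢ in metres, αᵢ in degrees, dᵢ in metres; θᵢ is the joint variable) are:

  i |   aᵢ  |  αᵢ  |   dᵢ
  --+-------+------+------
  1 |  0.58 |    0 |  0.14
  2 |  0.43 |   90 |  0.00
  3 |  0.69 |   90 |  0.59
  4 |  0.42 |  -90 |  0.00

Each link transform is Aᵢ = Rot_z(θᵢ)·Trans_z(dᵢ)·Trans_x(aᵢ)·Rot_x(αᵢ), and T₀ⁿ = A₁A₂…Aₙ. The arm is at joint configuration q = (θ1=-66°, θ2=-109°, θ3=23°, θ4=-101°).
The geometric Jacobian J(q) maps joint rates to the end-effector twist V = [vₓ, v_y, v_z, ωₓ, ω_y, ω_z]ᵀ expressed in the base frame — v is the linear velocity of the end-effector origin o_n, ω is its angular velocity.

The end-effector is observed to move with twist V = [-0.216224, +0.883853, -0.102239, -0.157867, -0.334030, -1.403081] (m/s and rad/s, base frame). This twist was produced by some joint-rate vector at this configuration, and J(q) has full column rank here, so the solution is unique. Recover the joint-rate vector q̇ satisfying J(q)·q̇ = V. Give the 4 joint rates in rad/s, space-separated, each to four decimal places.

-0.0960 -0.8680 -0.3190 0.4770

o_n = [-0.7672, -0.4392, 0.3783]
J₁: ẑ×o_n = [0.4392, -0.7672, 0.0000], ω = ẑ
J2: z=[0.0000, 0.0000, 1.0000] o=[0.2359, -0.5299, 0.1400] → [-0.0906, -1.0031, 0.0000, 0.0000, 0.0000, 1.0000]
J3: z=[-0.0872, 0.9962, 0.0000] o=[-0.1925, -0.5673, 0.1400] → [0.2374, 0.0208, 0.5614, -0.0872, 0.9962, 0.0000]
J4: z=[-0.3892, -0.0341, -0.9205] o=[-0.8766, -0.0349, 0.4096] → [-0.3711, -0.1129, 0.1611, -0.3892, -0.0341, -0.9205]
q̇ = J⁺·V = [-0.0960, -0.8680, -0.3190, 0.4770]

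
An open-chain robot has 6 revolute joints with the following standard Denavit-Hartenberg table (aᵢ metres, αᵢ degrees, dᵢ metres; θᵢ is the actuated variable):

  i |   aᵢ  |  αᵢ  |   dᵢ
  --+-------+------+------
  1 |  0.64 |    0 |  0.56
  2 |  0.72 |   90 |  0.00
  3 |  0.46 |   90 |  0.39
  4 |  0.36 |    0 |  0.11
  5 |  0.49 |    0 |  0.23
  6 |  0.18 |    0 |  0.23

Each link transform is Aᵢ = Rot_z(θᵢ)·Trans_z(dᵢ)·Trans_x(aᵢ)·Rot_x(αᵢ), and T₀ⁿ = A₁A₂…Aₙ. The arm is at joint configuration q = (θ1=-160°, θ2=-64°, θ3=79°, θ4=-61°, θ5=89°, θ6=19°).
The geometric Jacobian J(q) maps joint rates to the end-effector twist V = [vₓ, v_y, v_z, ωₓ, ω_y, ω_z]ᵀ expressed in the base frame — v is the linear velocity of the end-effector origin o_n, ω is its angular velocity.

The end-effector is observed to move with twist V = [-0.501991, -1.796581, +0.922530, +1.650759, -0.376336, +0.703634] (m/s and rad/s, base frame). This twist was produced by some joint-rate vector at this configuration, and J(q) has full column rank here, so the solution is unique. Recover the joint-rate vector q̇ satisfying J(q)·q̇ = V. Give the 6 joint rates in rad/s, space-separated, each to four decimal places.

o_n = [-1.3817, 1.1419, 1.6193]
J₁: ẑ×o_n = [-1.1419, -1.3817, 0.0000], ω = ẑ
J2: z=[0.0000, 0.0000, 1.0000] o=[-0.6014, -0.2189, 0.5600] → [-1.3608, -0.7803, 0.0000, 0.0000, 0.0000, 1.0000]
J3: z=[0.6947, 0.7193, 0.0000] o=[-1.1193, 0.2813, 0.5600] → [0.7620, -0.7359, 0.7866, 0.6947, 0.7193, 0.0000]
J4: z=[-0.7061, 0.6819, -0.1908] o=[-0.9115, 0.6228, 1.0115] → [0.5135, 0.5189, -0.0460, -0.7061, 0.6819, -0.1908]
J5: z=[-0.7061, 0.6819, -0.1908] o=[-1.2319, 0.4944, 1.1619] → [0.4355, 0.3516, -0.3550, -0.7061, 0.6819, -0.1908]
J6: z=[-0.7061, 0.6819, -0.1908] o=[-1.2939, 0.8741, 1.5427] → [0.1033, 0.0709, -0.1292, -0.7061, 0.6819, -0.1908]
q̇ = J⁺·V = [0.3280, 0.0940, 0.8760, -0.8480, -0.5020, -0.1260]

0.3280 0.0940 0.8760 -0.8480 -0.5020 -0.1260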